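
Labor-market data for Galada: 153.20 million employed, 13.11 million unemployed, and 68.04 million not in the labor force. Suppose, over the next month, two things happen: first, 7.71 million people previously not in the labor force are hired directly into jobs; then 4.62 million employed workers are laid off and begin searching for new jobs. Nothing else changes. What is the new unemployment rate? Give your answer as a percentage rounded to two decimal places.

Initially, labor force = 153.20 + 13.11 = 166.31 million, so u = 13.11/166.31 = 7.88%.
After the first change, employed and labor force both rise by 7.71; unemployed unchanged → E = 160.91, U = 13.11, labor force = 174.02 million.
After the second change, employed falls and unemployed rises by 4.62; labor force unchanged → E = 156.29, U = 17.73, labor force = 174.02 million.
New unemployment rate = 17.73 / 174.02 = 10.19%.

New unemployment rate ≈ 10.19%.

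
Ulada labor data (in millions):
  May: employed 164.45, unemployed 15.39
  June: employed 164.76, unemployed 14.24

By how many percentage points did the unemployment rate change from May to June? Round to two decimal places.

The unemployment rate changed by −0.60 percentage points.

May: labor force = 164.45 + 15.39 = 179.84; u = 15.39/179.84 = 8.56%.
June: labor force = 164.76 + 14.24 = 179.00; u = 14.24/179.00 = 7.96%.
Change = 7.96% − 8.56% = −0.60 pp.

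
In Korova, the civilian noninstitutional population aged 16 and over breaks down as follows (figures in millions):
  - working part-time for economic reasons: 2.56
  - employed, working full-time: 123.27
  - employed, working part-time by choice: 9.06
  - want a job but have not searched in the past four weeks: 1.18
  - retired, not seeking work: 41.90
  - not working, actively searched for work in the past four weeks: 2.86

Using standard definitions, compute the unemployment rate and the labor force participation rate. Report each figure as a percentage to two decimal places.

Unemployment rate ≈ 2.08%; labor force participation rate ≈ 76.18%.

Employed = 2.56 + 123.27 + 9.06 = 134.89 million (anyone who worked, including part-time for economic reasons, counts as employed).
Unemployed = 2.86 million.
Labor force = 134.89 + 2.86 = 137.75 million.
Not in labor force = 1.18 + 41.90 = 43.08 million (those not working and not actively searching are outside the labor force — including those who want a job but have given up searching).
Civilian working-age population = 137.75 + 43.08 = 180.83 million.
Unemployment rate = 2.86 / 137.75 = 2.08%.
Labor force participation rate = 137.75 / 180.83 = 76.18%.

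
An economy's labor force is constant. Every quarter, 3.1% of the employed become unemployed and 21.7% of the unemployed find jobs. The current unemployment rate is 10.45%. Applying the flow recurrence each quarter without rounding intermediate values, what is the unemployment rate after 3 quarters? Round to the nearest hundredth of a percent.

Unemployment rate after three quarters ≈ 11.63%.

With a fixed labor force, u_{t+1} = u_t + s·(1−u_t) − f·u_t = u_t·(1−s−f) + s.
Here 1−s−f = 0.752 and s = 0.031.
u_1 = 0.104500 × 0.752 + 0.031 = 0.109584.
u_2 = 0.109584 × 0.752 + 0.031 = 0.113407.
u_3 = 0.113407 × 0.752 + 0.031 = 0.116282.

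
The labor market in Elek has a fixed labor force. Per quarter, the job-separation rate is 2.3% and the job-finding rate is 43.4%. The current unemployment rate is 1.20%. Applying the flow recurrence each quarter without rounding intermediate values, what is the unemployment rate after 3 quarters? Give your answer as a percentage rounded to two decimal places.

Unemployment rate after three quarters ≈ 4.42%.

With a fixed labor force, u_{t+1} = u_t + s·(1−u_t) − f·u_t = u_t·(1−s−f) + s.
Here 1−s−f = 0.543 and s = 0.023.
u_1 = 0.012000 × 0.543 + 0.023 = 0.029516.
u_2 = 0.029516 × 0.543 + 0.023 = 0.039027.
u_3 = 0.039027 × 0.543 + 0.023 = 0.044192.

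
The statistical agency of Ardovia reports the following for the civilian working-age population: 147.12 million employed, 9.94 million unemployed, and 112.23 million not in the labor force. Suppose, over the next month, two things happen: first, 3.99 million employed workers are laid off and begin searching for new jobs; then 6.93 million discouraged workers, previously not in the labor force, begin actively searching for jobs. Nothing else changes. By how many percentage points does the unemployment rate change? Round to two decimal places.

The unemployment rate changes by +6.39 percentage points.

Initially, labor force = 147.12 + 9.94 = 157.06 million, so u = 9.94/157.06 = 6.33%.
After the first change, employed falls and unemployed rises by 3.99; labor force unchanged → E = 143.13, U = 13.93, labor force = 157.06 million.
After the second change, unemployed and labor force both rise by 6.93 → E = 143.13, U = 20.86, labor force = 163.99 million.
New unemployment rate = 20.86 / 163.99 = 12.72%.
Change = 12.72% − 6.33% = +6.39 percentage points.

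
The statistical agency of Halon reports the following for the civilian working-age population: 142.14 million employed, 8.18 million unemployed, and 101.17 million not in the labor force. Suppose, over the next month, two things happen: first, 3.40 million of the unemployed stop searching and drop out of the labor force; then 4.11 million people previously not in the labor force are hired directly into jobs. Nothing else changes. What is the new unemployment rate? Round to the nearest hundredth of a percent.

Initially, labor force = 142.14 + 8.18 = 150.32 million, so u = 8.18/150.32 = 5.44%.
After the first change, unemployed and labor force both fall by 3.40 → E = 142.14, U = 4.78, labor force = 146.92 million.
After the second change, employed and labor force both rise by 4.11; unemployed unchanged → E = 146.25, U = 4.78, labor force = 151.03 million.
New unemployment rate = 4.78 / 151.03 = 3.16%.

New unemployment rate ≈ 3.16%.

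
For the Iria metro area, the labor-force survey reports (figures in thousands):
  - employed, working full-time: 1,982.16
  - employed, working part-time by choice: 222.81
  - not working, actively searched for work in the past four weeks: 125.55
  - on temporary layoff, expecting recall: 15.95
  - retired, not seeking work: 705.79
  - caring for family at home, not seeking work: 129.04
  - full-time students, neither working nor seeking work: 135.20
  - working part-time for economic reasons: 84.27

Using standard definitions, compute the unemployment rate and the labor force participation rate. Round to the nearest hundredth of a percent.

Employed = 1,982.16 + 222.81 + 84.27 = 2,289.24 thousand (anyone who worked, including part-time for economic reasons, counts as employed).
Unemployed = 125.55 + 15.95 = 141.50 thousand (jobless and actively searching, or on temporary layoff).
Labor force = 2,289.24 + 141.50 = 2,430.74 thousand.
Not in labor force = 705.79 + 129.04 + 135.20 = 970.03 thousand (those not working and not actively searching are outside the labor force).
Civilian working-age population = 2,430.74 + 970.03 = 3,400.77 thousand.
Unemployment rate = 141.50 / 2,430.74 = 5.82%.
Labor force participation rate = 2,430.74 / 3,400.77 = 71.48%.

Unemployment rate ≈ 5.82%; labor force participation rate ≈ 71.48%.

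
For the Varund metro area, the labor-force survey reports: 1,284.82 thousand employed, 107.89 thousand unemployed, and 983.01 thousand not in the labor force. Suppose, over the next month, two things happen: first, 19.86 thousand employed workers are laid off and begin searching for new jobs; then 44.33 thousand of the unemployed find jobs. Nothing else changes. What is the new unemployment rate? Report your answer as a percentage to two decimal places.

Initially, labor force = 1,284.82 + 107.89 = 1,392.71 thousand, so u = 107.89/1,392.71 = 7.75%.
After the first change, employed falls and unemployed rises by 19.86; labor force unchanged → E = 1,264.96, U = 127.75, labor force = 1,392.71 thousand.
After the second change, unemployed falls and employed rises by 44.33; labor force unchanged → E = 1,309.29, U = 83.42, labor force = 1,392.71 thousand.
New unemployment rate = 83.42 / 1,392.71 = 5.99%.

New unemployment rate ≈ 5.99%.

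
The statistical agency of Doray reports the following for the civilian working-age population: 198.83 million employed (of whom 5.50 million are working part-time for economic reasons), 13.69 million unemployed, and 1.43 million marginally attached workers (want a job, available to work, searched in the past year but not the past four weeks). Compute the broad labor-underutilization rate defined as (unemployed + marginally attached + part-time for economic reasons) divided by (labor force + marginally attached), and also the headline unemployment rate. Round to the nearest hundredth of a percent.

Broad underutilization rate ≈ 9.64%; headline unemployment rate ≈ 6.44%.

Labor force = 198.83 + 13.69 = 212.52 million.
Numerator = 13.69 + 1.43 + 5.50 = 20.62 million.
Denominator = 212.52 + 1.43 = 213.95 million.
Broad rate = 20.62 / 213.95 = 9.64%.
Headline unemployment rate = 13.69 / 212.52 = 6.44%.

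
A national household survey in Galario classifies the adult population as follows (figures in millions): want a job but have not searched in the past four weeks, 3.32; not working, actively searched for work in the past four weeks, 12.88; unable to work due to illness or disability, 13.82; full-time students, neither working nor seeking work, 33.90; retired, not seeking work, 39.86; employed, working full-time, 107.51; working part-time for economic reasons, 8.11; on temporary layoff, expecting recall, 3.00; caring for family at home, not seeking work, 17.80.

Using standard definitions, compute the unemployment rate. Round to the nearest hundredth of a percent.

Unemployment rate ≈ 12.08%.

Employed = 107.51 + 8.11 = 115.62 million (anyone who worked, including part-time for economic reasons, counts as employed).
Unemployed = 12.88 + 3.00 = 15.88 million (jobless and actively searching, or on temporary layoff).
Labor force = 115.62 + 15.88 = 131.50 million.
Unemployment rate = 15.88 / 131.50 = 12.08%.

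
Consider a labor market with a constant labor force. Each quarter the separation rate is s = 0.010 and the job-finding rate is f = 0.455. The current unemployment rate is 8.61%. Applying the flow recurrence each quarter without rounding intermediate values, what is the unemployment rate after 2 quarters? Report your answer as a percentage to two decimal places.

Unemployment rate after two quarters ≈ 4.00%.

With a fixed labor force, u_{t+1} = u_t + s·(1−u_t) − f·u_t = u_t·(1−s−f) + s.
Here 1−s−f = 0.535 and s = 0.010.
u_1 = 0.086100 × 0.535 + 0.010 = 0.056064.
u_2 = 0.056064 × 0.535 + 0.010 = 0.039994.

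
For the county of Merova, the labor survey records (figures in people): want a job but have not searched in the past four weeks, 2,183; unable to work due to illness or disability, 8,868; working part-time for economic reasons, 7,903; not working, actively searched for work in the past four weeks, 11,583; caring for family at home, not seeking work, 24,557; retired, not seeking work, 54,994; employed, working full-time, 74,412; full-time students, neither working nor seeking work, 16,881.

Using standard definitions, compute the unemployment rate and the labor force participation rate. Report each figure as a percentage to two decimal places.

Employed = 7,903 + 74,412 = 82,315 (anyone who worked, including part-time for economic reasons, counts as employed).
Unemployed = 11,583.
Labor force = 82,315 + 11,583 = 93,898.
Not in labor force = 2,183 + 8,868 + 24,557 + 54,994 + 16,881 = 107,483 (those not working and not actively searching are outside the labor force — including those who want a job but have given up searching).
Civilian working-age population = 93,898 + 107,483 = 201,381.
Unemployment rate = 11,583 / 93,898 = 12.34%.
Labor force participation rate = 93,898 / 201,381 = 46.63%.

Unemployment rate ≈ 12.34%; labor force participation rate ≈ 46.63%.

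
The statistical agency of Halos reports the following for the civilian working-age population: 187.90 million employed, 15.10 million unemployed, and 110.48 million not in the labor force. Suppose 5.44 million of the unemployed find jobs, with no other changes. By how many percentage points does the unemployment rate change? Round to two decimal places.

The unemployment rate changes by −2.68 percentage points.

Initially, labor force = 187.90 + 15.10 = 203.00 million, so u = 15.10/203.00 = 7.44%.
After the change, unemployed falls and employed rises by 5.44; labor force unchanged → E = 193.34, U = 9.66, labor force = 203.00 million.
New unemployment rate = 9.66 / 203.00 = 4.76%.
Change = 4.76% − 7.44% = −2.68 percentage points.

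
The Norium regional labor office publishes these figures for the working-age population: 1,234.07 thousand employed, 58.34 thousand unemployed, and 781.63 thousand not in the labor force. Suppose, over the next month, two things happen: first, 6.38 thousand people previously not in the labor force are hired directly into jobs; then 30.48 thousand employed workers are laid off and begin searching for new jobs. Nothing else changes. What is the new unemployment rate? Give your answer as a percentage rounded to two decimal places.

Initially, labor force = 1,234.07 + 58.34 = 1,292.41 thousand, so u = 58.34/1,292.41 = 4.51%.
After the first change, employed and labor force both rise by 6.38; unemployed unchanged → E = 1,240.45, U = 58.34, labor force = 1,298.79 thousand.
After the second change, employed falls and unemployed rises by 30.48; labor force unchanged → E = 1,209.97, U = 88.82, labor force = 1,298.79 thousand.
New unemployment rate = 88.82 / 1,298.79 = 6.84%.

New unemployment rate ≈ 6.84%.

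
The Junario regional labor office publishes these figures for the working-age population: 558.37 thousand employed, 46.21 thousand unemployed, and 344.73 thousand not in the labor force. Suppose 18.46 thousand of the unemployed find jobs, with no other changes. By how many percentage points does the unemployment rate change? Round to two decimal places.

Initially, labor force = 558.37 + 46.21 = 604.58 thousand, so u = 46.21/604.58 = 7.64%.
After the change, unemployed falls and employed rises by 18.46; labor force unchanged → E = 576.83, U = 27.75, labor force = 604.58 thousand.
New unemployment rate = 27.75 / 604.58 = 4.59%.
Change = 4.59% − 7.64% = −3.05 percentage points.

The unemployment rate changes by −3.05 percentage points.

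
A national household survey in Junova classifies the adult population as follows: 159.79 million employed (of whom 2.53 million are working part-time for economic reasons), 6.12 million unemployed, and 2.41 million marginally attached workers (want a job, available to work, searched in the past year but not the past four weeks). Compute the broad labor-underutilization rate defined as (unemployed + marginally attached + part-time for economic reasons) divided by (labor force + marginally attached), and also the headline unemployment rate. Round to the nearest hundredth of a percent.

Labor force = 159.79 + 6.12 = 165.91 million.
Numerator = 6.12 + 2.41 + 2.53 = 11.06 million.
Denominator = 165.91 + 2.41 = 168.32 million.
Broad rate = 11.06 / 168.32 = 6.57%.
Headline unemployment rate = 6.12 / 165.91 = 3.69%.

Broad underutilization rate ≈ 6.57%; headline unemployment rate ≈ 3.69%.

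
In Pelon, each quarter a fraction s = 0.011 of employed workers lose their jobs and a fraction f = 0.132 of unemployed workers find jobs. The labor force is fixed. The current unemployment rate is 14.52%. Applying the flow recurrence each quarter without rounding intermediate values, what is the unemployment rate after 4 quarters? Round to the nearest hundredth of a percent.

With a fixed labor force, u_{t+1} = u_t + s·(1−u_t) − f·u_t = u_t·(1−s−f) + s.
Here 1−s−f = 0.857 and s = 0.011.
u_1 = 0.145200 × 0.857 + 0.011 = 0.135436.
u_2 = 0.135436 × 0.857 + 0.011 = 0.127069.
u_3 = 0.127069 × 0.857 + 0.011 = 0.119898.
u_4 = 0.119898 × 0.857 + 0.011 = 0.113753.

Unemployment rate after four quarters ≈ 11.38%.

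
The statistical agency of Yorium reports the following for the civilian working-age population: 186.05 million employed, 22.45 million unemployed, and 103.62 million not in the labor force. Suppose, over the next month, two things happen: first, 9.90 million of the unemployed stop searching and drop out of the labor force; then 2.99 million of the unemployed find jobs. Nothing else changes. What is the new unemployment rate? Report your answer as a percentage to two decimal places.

New unemployment rate ≈ 4.81%.

Initially, labor force = 186.05 + 22.45 = 208.50 million, so u = 22.45/208.50 = 10.77%.
After the first change, unemployed and labor force both fall by 9.90 → E = 186.05, U = 12.55, labor force = 198.60 million.
After the second change, unemployed falls and employed rises by 2.99; labor force unchanged → E = 189.04, U = 9.56, labor force = 198.60 million.
New unemployment rate = 9.56 / 198.60 = 4.81%.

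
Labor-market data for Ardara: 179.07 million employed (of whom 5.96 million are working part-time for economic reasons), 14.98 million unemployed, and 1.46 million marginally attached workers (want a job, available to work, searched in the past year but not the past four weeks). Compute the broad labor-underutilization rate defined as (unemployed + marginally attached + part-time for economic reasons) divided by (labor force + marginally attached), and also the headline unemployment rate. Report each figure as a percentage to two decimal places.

Labor force = 179.07 + 14.98 = 194.05 million.
Numerator = 14.98 + 1.46 + 5.96 = 22.40 million.
Denominator = 194.05 + 1.46 = 195.51 million.
Broad rate = 22.40 / 195.51 = 11.46%.
Headline unemployment rate = 14.98 / 194.05 = 7.72%.

Broad underutilization rate ≈ 11.46%; headline unemployment rate ≈ 7.72%.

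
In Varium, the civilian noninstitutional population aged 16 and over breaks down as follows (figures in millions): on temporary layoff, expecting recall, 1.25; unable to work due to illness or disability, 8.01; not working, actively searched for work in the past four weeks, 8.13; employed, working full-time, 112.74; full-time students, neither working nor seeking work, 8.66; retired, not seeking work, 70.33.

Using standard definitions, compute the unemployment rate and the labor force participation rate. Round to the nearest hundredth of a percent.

Employed = 112.74 million.
Unemployed = 1.25 + 8.13 = 9.38 million (jobless and actively searching, or on temporary layoff).
Labor force = 112.74 + 9.38 = 122.12 million.
Not in labor force = 8.01 + 8.66 + 70.33 = 87.00 million (those not working and not actively searching are outside the labor force).
Civilian working-age population = 122.12 + 87.00 = 209.12 million.
Unemployment rate = 9.38 / 122.12 = 7.68%.
Labor force participation rate = 122.12 / 209.12 = 58.40%.

Unemployment rate ≈ 7.68%; labor force participation rate ≈ 58.40%.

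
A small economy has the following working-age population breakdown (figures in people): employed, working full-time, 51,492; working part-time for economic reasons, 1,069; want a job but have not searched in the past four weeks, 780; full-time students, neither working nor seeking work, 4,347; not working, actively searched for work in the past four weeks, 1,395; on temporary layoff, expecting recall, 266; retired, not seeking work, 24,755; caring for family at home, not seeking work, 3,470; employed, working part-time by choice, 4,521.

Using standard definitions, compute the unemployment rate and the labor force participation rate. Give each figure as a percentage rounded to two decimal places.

Unemployment rate ≈ 2.83%; labor force participation rate ≈ 63.79%.

Employed = 51,492 + 1,069 + 4,521 = 57,082 (anyone who worked, including part-time for economic reasons, counts as employed).
Unemployed = 1,395 + 266 = 1,661 (jobless and actively searching, or on temporary layoff).
Labor force = 57,082 + 1,661 = 58,743.
Not in labor force = 780 + 4,347 + 24,755 + 3,470 = 33,352 (those not working and not actively searching are outside the labor force — including those who want a job but have given up searching).
Civilian working-age population = 58,743 + 33,352 = 92,095.
Unemployment rate = 1,661 / 58,743 = 2.83%.
Labor force participation rate = 58,743 / 92,095 = 63.79%.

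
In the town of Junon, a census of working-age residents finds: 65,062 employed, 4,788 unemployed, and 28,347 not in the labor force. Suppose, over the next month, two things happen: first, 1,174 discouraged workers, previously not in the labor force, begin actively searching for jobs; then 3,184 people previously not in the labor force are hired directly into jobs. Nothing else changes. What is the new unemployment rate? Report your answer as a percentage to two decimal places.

Initially, labor force = 65,062 + 4,788 = 69,850, so u = 4,788/69,850 = 6.85%.
After the first change, unemployed and labor force both rise by 1,174 → E = 65,062, U = 5,962, labor force = 71,024.
After the second change, employed and labor force both rise by 3,184; unemployed unchanged → E = 68,246, U = 5,962, labor force = 74,208.
New unemployment rate = 5,962 / 74,208 = 8.03%.

New unemployment rate ≈ 8.03%.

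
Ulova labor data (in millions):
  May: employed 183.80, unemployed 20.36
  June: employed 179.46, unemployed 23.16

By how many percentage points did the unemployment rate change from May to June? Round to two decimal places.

May: labor force = 183.80 + 20.36 = 204.16; u = 20.36/204.16 = 9.97%.
June: labor force = 179.46 + 23.16 = 202.62; u = 23.16/202.62 = 11.43%.
Change = 11.43% − 9.97% = +1.46 pp.

The unemployment rate changed by +1.46 percentage points.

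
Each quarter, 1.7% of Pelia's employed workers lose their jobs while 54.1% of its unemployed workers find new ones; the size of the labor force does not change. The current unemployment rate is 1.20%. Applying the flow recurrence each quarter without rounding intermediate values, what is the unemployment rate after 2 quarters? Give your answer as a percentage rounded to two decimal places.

With a fixed labor force, u_{t+1} = u_t + s·(1−u_t) − f·u_t = u_t·(1−s−f) + s.
Here 1−s−f = 0.442 and s = 0.017.
u_1 = 0.012000 × 0.442 + 0.017 = 0.022304.
u_2 = 0.022304 × 0.442 + 0.017 = 0.026858.

Unemployment rate after two quarters ≈ 2.69%.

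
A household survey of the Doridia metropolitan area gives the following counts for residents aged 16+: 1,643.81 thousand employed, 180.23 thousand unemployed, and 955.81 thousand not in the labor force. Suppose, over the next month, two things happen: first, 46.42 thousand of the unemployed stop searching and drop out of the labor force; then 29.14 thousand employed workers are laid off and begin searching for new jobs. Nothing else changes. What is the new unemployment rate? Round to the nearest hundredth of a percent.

New unemployment rate ≈ 9.17%.

Initially, labor force = 1,643.81 + 180.23 = 1,824.04 thousand, so u = 180.23/1,824.04 = 9.88%.
After the first change, unemployed and labor force both fall by 46.42 → E = 1,643.81, U = 133.81, labor force = 1,777.62 thousand.
After the second change, employed falls and unemployed rises by 29.14; labor force unchanged → E = 1,614.67, U = 162.95, labor force = 1,777.62 thousand.
New unemployment rate = 162.95 / 1,777.62 = 9.17%.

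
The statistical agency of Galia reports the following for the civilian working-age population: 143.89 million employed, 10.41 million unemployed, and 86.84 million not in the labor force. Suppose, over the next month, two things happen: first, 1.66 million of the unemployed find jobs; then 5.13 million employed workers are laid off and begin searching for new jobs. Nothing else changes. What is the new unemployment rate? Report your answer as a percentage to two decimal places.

Initially, labor force = 143.89 + 10.41 = 154.30 million, so u = 10.41/154.30 = 6.75%.
After the first change, unemployed falls and employed rises by 1.66; labor force unchanged → E = 145.55, U = 8.75, labor force = 154.30 million.
After the second change, employed falls and unemployed rises by 5.13; labor force unchanged → E = 140.42, U = 13.88, labor force = 154.30 million.
New unemployment rate = 13.88 / 154.30 = 9.00%.

New unemployment rate ≈ 9.00%.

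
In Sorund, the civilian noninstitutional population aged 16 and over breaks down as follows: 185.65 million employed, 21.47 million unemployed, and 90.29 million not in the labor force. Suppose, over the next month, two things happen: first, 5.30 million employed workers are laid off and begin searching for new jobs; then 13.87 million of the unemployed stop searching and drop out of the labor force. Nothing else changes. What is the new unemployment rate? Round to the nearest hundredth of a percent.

New unemployment rate ≈ 6.68%.

Initially, labor force = 185.65 + 21.47 = 207.12 million, so u = 21.47/207.12 = 10.37%.
After the first change, employed falls and unemployed rises by 5.30; labor force unchanged → E = 180.35, U = 26.77, labor force = 207.12 million.
After the second change, unemployed and labor force both fall by 13.87 → E = 180.35, U = 12.90, labor force = 193.25 million.
New unemployment rate = 12.90 / 193.25 = 6.68%.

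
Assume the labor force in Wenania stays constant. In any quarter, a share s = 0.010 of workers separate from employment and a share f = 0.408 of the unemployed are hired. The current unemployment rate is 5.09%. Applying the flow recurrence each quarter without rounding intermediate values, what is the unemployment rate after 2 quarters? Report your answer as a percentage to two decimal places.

Unemployment rate after two quarters ≈ 3.31%.

With a fixed labor force, u_{t+1} = u_t + s·(1−u_t) − f·u_t = u_t·(1−s−f) + s.
Here 1−s−f = 0.582 and s = 0.010.
u_1 = 0.050900 × 0.582 + 0.010 = 0.039624.
u_2 = 0.039624 × 0.582 + 0.010 = 0.033061.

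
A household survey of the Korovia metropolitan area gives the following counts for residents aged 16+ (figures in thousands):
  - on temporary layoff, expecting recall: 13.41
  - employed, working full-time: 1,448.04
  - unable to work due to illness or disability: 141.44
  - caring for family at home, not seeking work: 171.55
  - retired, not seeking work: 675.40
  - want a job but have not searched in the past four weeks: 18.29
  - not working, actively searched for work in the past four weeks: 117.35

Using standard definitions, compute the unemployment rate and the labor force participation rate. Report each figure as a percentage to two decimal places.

Employed = 1,448.04 thousand.
Unemployed = 13.41 + 117.35 = 130.76 thousand (jobless and actively searching, or on temporary layoff).
Labor force = 1,448.04 + 130.76 = 1,578.80 thousand.
Not in labor force = 141.44 + 171.55 + 675.40 + 18.29 = 1,006.68 thousand (those not working and not actively searching are outside the labor force — including those who want a job but have given up searching).
Civilian working-age population = 1,578.80 + 1,006.68 = 2,585.48 thousand.
Unemployment rate = 130.76 / 1,578.80 = 8.28%.
Labor force participation rate = 1,578.80 / 2,585.48 = 61.06%.

Unemployment rate ≈ 8.28%; labor force participation rate ≈ 61.06%.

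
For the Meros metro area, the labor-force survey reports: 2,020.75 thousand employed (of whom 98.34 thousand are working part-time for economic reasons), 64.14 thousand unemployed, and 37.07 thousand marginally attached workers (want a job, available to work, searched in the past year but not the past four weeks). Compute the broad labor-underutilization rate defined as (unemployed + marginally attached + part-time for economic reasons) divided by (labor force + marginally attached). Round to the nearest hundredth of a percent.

Labor force = 2,020.75 + 64.14 = 2,084.89 thousand.
Numerator = 64.14 + 37.07 + 98.34 = 199.55 thousand.
Denominator = 2,084.89 + 37.07 = 2,121.96 thousand.
Broad rate = 199.55 / 2,121.96 = 9.40%.

Broad underutilization rate ≈ 9.40%.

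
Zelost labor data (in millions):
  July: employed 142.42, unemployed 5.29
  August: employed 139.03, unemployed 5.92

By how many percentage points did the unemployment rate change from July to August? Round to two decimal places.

The unemployment rate changed by +0.50 percentage points.

July: labor force = 142.42 + 5.29 = 147.71; u = 5.29/147.71 = 3.58%.
August: labor force = 139.03 + 5.92 = 144.95; u = 5.92/144.95 = 4.08%.
Change = 4.08% − 3.58% = +0.50 pp.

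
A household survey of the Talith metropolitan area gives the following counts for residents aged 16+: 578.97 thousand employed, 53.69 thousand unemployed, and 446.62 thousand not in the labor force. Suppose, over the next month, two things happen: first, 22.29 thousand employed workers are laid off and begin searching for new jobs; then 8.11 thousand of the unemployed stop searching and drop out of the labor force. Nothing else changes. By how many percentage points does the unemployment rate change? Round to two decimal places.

The unemployment rate changes by +2.38 percentage points.

Initially, labor force = 578.97 + 53.69 = 632.66 thousand, so u = 53.69/632.66 = 8.49%.
After the first change, employed falls and unemployed rises by 22.29; labor force unchanged → E = 556.68, U = 75.98, labor force = 632.66 thousand.
After the second change, unemployed and labor force both fall by 8.11 → E = 556.68, U = 67.87, labor force = 624.55 thousand.
New unemployment rate = 67.87 / 624.55 = 10.87%.
Change = 10.87% − 8.49% = +2.38 percentage points.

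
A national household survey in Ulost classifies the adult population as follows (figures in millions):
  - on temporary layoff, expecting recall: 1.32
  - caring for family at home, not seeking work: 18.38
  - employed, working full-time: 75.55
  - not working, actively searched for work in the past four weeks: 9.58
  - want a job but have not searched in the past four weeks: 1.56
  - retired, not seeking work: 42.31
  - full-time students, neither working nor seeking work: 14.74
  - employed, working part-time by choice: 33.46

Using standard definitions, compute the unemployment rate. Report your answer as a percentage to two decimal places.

Unemployment rate ≈ 9.09%.

Employed = 75.55 + 33.46 = 109.01 million.
Unemployed = 1.32 + 9.58 = 10.90 million (jobless and actively searching, or on temporary layoff).
Labor force = 109.01 + 10.90 = 119.91 million.
Unemployment rate = 10.90 / 119.91 = 9.09%.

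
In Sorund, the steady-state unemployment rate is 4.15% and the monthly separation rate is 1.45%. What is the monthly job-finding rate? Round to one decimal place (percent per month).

From u* = s/(s+f): f = s·(1−u)/u.
f = 1.45 × (1 − 0.0415) / 0.0415 = 1.3898 / 0.0415 ≈ 33.5% per month.

Job-finding rate ≈ 33.5% per month.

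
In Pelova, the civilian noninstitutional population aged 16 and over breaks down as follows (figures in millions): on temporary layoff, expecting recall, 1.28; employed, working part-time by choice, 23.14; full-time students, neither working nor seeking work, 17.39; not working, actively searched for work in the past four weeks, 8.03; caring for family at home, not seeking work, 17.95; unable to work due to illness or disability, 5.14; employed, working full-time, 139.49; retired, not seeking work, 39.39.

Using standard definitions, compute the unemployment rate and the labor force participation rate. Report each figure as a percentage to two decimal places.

Unemployment rate ≈ 5.41%; labor force participation rate ≈ 68.28%.

Employed = 23.14 + 139.49 = 162.63 million.
Unemployed = 1.28 + 8.03 = 9.31 million (jobless and actively searching, or on temporary layoff).
Labor force = 162.63 + 9.31 = 171.94 million.
Not in labor force = 17.39 + 17.95 + 5.14 + 39.39 = 79.87 million (those not working and not actively searching are outside the labor force).
Civilian working-age population = 171.94 + 79.87 = 251.81 million.
Unemployment rate = 9.31 / 171.94 = 5.41%.
Labor force participation rate = 171.94 / 251.81 = 68.28%.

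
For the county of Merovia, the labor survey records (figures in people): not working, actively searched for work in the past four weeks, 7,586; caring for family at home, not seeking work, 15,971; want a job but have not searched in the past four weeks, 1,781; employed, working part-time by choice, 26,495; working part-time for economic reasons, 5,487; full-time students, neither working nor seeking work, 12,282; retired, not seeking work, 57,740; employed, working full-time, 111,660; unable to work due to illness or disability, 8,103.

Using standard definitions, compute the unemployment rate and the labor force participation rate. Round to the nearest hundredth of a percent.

Employed = 26,495 + 5,487 + 111,660 = 143,642 (anyone who worked, including part-time for economic reasons, counts as employed).
Unemployed = 7,586.
Labor force = 143,642 + 7,586 = 151,228.
Not in labor force = 15,971 + 1,781 + 12,282 + 57,740 + 8,103 = 95,877 (those not working and not actively searching are outside the labor force — including those who want a job but have given up searching).
Civilian working-age population = 151,228 + 95,877 = 247,105.
Unemployment rate = 7,586 / 151,228 = 5.02%.
Labor force participation rate = 151,228 / 247,105 = 61.20%.

Unemployment rate ≈ 5.02%; labor force participation rate ≈ 61.20%.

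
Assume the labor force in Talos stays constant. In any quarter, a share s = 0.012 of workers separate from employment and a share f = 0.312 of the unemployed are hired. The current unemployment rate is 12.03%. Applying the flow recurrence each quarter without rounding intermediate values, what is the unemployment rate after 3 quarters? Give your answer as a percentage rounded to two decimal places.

With a fixed labor force, u_{t+1} = u_t + s·(1−u_t) − f·u_t = u_t·(1−s−f) + s.
Here 1−s−f = 0.676 and s = 0.012.
u_1 = 0.120300 × 0.676 + 0.012 = 0.093323.
u_2 = 0.093323 × 0.676 + 0.012 = 0.075086.
u_3 = 0.075086 × 0.676 + 0.012 = 0.062758.

Unemployment rate after three quarters ≈ 6.28%.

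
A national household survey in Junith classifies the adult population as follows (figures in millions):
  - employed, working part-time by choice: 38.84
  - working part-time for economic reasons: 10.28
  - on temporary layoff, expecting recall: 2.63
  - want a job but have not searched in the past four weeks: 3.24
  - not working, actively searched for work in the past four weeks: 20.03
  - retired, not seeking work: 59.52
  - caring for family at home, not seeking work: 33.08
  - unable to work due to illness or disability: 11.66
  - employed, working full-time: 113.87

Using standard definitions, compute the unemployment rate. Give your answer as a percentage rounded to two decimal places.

Employed = 38.84 + 10.28 + 113.87 = 162.99 million (anyone who worked, including part-time for economic reasons, counts as employed).
Unemployed = 2.63 + 20.03 = 22.66 million (jobless and actively searching, or on temporary layoff).
Labor force = 162.99 + 22.66 = 185.65 million.
Unemployment rate = 22.66 / 185.65 = 12.21%.

Unemployment rate ≈ 12.21%.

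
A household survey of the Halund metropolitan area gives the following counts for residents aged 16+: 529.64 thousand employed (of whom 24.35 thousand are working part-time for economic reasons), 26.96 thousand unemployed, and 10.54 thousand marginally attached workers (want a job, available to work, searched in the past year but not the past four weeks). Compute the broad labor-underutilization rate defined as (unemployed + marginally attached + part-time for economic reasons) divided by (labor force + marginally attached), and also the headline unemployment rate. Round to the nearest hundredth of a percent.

Broad underutilization rate ≈ 10.91%; headline unemployment rate ≈ 4.84%.

Labor force = 529.64 + 26.96 = 556.60 thousand.
Numerator = 26.96 + 10.54 + 24.35 = 61.85 thousand.
Denominator = 556.60 + 10.54 = 567.14 thousand.
Broad rate = 61.85 / 567.14 = 10.91%.
Headline unemployment rate = 26.96 / 556.60 = 4.84%.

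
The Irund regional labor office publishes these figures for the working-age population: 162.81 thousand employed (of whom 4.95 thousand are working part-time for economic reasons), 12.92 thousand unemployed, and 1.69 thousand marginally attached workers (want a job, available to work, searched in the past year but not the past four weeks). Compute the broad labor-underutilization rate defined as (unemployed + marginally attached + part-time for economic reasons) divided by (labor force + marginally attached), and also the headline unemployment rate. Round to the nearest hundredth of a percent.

Labor force = 162.81 + 12.92 = 175.73 thousand.
Numerator = 12.92 + 1.69 + 4.95 = 19.56 thousand.
Denominator = 175.73 + 1.69 = 177.42 thousand.
Broad rate = 19.56 / 177.42 = 11.02%.
Headline unemployment rate = 12.92 / 175.73 = 7.35%.

Broad underutilization rate ≈ 11.02%; headline unemployment rate ≈ 7.35%.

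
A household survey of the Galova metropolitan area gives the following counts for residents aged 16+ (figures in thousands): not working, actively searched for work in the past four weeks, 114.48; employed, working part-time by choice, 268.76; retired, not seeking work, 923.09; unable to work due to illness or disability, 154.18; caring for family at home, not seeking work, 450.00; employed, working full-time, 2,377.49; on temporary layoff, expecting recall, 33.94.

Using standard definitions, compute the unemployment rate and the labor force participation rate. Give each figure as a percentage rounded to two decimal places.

Employed = 268.76 + 2,377.49 = 2,646.25 thousand.
Unemployed = 114.48 + 33.94 = 148.42 thousand (jobless and actively searching, or on temporary layoff).
Labor force = 2,646.25 + 148.42 = 2,794.67 thousand.
Not in labor force = 923.09 + 154.18 + 450.00 = 1,527.27 thousand (those not working and not actively searching are outside the labor force).
Civilian working-age population = 2,794.67 + 1,527.27 = 4,321.94 thousand.
Unemployment rate = 148.42 / 2,794.67 = 5.31%.
Labor force participation rate = 2,794.67 / 4,321.94 = 64.66%.

Unemployment rate ≈ 5.31%; labor force participation rate ≈ 64.66%.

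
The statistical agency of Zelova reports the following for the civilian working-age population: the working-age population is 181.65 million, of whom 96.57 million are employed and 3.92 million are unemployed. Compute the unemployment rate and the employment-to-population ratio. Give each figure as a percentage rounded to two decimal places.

Labor force = employed + unemployed = 96.57 + 3.92 = 100.49 million.
Unemployment rate = 3.92 / 100.49 = 3.90%.
Employment-population ratio = 96.57 / 181.65 = 53.16%.

Unemployment rate ≈ 3.90%; employment-population ratio ≈ 53.16%.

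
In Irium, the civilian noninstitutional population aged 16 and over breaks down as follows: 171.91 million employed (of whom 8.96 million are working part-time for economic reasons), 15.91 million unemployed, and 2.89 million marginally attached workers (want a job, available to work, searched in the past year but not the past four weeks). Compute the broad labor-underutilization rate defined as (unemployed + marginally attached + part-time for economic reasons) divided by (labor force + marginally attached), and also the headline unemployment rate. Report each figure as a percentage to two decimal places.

Labor force = 171.91 + 15.91 = 187.82 million.
Numerator = 15.91 + 2.89 + 8.96 = 27.76 million.
Denominator = 187.82 + 2.89 = 190.71 million.
Broad rate = 27.76 / 190.71 = 14.56%.
Headline unemployment rate = 15.91 / 187.82 = 8.47%.

Broad underutilization rate ≈ 14.56%; headline unemployment rate ≈ 8.47%.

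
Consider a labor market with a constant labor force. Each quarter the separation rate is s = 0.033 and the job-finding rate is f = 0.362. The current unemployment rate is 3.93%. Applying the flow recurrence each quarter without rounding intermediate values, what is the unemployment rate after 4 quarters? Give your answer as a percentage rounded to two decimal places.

Unemployment rate after four quarters ≈ 7.76%.

With a fixed labor force, u_{t+1} = u_t + s·(1−u_t) − f·u_t = u_t·(1−s−f) + s.
Here 1−s−f = 0.605 and s = 0.033.
u_1 = 0.039300 × 0.605 + 0.033 = 0.056777.
u_2 = 0.056777 × 0.605 + 0.033 = 0.067350.
u_3 = 0.067350 × 0.605 + 0.033 = 0.073747.
u_4 = 0.073747 × 0.605 + 0.033 = 0.077617.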